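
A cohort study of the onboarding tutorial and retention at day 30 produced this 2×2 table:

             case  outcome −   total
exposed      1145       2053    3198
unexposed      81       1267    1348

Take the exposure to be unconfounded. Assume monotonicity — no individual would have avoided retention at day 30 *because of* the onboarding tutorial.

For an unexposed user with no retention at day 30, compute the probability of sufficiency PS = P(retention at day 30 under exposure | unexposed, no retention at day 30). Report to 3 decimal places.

PS ≈ 0.317

p₁ = P(outcome | exposed) = 1145/3198 = 0.35804
p₀ = P(outcome | unexposed) = 81/1348 = 0.060089
Under exogeneity and monotonicity, PS = (p₁ − p₀)/(1 − p₀).
PS = (0.35804 − 0.060089) / 0.93991 ≈ 0.3170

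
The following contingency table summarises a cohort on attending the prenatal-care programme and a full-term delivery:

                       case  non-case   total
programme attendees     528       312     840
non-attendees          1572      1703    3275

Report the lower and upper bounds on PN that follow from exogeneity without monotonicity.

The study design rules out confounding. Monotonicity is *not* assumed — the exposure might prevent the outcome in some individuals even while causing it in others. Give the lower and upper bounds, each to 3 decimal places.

p₁ = P(outcome | exposed) = 528/840 = 0.62857
p₀ = P(outcome | unexposed) = 1572/3275 = 0.48
Under exogeneity alone the bounds on PN are max{0,(p₁−p₀)/p₁} ≤ PN ≤ min{1,(1−p₀)/p₁}.
  lower = (p₁ − p₀)/p₁ = 0.14857 / 0.62857 ≈ 0.2364
  upper = min{1, (1 − p₀)/p₁} = 0.52 / 0.62857 ≈ 0.8273

0.236 ≤ PN ≤ 0.827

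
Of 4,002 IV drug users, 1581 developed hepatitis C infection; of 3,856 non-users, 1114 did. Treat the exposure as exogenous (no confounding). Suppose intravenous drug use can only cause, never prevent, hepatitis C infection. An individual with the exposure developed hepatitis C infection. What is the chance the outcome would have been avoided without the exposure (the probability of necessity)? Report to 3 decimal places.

p₁ = P(outcome | exposed) = 1581/4002 = 0.39505
p₀ = P(outcome | unexposed) = 1114/3856 = 0.2889
Under exogeneity and monotonicity, PN = (p₁ − p₀) / p₁.
PN = (0.39505 − 0.2889) / 0.39505 = 0.10615 / 0.39505 ≈ 0.2687

PN ≈ 0.269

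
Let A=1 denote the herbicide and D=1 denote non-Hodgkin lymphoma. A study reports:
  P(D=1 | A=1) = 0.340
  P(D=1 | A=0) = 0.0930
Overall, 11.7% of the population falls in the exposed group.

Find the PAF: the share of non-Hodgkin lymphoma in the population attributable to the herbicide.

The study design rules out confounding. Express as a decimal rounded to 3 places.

PAF ≈ 0.237

Let p₁ = 0.34, p₀ = 0.093.
Overall risk P(Y=1) = π·p₁ + (1−π)·p₀ = 0.117×0.34 + 0.883×0.093 = 0.1219.
Under exogeneity, PAF = [P(Y=1) − p₀] / P(Y=1).
PAF = (0.1219 − 0.093) / 0.1219 ≈ 0.2371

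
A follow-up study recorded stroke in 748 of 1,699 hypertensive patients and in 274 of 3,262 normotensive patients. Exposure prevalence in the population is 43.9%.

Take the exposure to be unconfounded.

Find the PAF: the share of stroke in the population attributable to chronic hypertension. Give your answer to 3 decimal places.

PAF ≈ 0.651

p₁ = P(outcome | exposed) = 748/1699 = 0.44026
p₀ = P(outcome | unexposed) = 274/3262 = 0.083998
Overall risk P(Y=1) = π·p₁ + (1−π)·p₀ = 0.439×0.44026 + 0.561×0.083998 = 0.2404.
Under exogeneity, PAF = [P(Y=1) − p₀] / P(Y=1).
PAF = (0.2404 − 0.083998) / 0.2404 ≈ 0.6506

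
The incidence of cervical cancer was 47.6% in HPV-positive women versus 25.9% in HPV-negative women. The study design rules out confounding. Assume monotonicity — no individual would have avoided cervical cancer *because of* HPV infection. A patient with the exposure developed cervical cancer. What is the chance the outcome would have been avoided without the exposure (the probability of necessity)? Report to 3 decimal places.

PN ≈ 0.456

p₁ = 0.476, p₀ = 0.259.
Under exogeneity and monotonicity, PN = (p₁ − p₀) / p₁.
PN = (0.476 − 0.259) / 0.476 = 0.217 / 0.476 ≈ 0.4559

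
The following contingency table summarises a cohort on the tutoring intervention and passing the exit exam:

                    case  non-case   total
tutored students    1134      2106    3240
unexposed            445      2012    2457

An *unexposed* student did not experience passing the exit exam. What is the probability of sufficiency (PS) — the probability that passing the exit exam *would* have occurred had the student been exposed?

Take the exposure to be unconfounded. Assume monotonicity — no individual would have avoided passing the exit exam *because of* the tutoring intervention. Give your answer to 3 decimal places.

p₁ = P(outcome | exposed) = 1134/3240 = 0.35
p₀ = P(outcome | unexposed) = 445/2457 = 0.18112
Under exogeneity and monotonicity, PS = (p₁ − p₀)/(1 − p₀).
PS = (0.35 − 0.18112) / 0.81888 ≈ 0.2062

PS ≈ 0.206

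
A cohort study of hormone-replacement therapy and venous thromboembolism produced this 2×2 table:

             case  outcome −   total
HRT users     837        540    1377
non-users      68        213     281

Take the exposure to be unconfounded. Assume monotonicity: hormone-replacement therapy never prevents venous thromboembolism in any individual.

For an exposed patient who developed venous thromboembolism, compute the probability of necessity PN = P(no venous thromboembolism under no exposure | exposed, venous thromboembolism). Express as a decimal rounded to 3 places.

PN ≈ 0.602

p₁ = P(outcome | exposed) = 837/1377 = 0.60784
p₀ = P(outcome | unexposed) = 68/281 = 0.24199
Under exogeneity and monotonicity, PN = (p₁ − p₀) / p₁.
PN = (0.60784 − 0.24199) / 0.60784 = 0.36585 / 0.60784 ≈ 0.6019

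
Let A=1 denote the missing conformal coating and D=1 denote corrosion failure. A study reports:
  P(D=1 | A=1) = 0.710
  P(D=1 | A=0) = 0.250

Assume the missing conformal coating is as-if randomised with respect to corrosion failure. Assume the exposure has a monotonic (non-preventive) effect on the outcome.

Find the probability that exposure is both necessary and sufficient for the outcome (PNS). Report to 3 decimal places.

PNS ≈ 0.460

Let p₁ = 0.71, p₀ = 0.25.
Under exogeneity and monotonicity, PNS = p₁ − p₀.
PNS = 0.71 − 0.25 = 0.46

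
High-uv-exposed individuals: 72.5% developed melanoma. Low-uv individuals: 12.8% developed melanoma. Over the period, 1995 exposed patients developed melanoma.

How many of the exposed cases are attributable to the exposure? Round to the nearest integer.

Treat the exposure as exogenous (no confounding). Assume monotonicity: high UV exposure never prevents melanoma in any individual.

about 1643 cases

p₁ = 0.725, p₀ = 0.128.
PN = (p₁ − p₀)/p₁ = (0.725 − 0.128) / 0.725 ≈ 0.82345.
Attributable cases ≈ PN × (exposed cases) = 0.82345 × 1995 ≈ 1642.78.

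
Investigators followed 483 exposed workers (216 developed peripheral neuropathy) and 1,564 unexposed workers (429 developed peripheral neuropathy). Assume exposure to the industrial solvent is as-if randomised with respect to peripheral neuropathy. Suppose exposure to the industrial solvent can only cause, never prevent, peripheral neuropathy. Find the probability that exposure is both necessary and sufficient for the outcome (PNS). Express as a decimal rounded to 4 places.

PNS ≈ 0.1729

p₁ = P(outcome | exposed) = 216/483 = 0.4472
p₀ = P(outcome | unexposed) = 429/1564 = 0.2743
Under exogeneity and monotonicity, PNS = p₁ − p₀.
PNS = 0.4472 − 0.2743 = 0.17291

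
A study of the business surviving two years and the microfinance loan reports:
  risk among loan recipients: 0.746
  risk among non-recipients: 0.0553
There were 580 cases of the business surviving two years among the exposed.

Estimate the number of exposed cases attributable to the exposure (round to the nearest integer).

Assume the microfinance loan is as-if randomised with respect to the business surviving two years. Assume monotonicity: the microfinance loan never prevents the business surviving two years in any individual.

Let p₁ = 0.746, p₀ = 0.0553.
PN = (p₁ − p₀)/p₁ = (0.746 − 0.0553) / 0.746 ≈ 0.92587.
Attributable cases ≈ PN × (exposed cases) = 0.92587 × 580 ≈ 537.01.

about 537 cases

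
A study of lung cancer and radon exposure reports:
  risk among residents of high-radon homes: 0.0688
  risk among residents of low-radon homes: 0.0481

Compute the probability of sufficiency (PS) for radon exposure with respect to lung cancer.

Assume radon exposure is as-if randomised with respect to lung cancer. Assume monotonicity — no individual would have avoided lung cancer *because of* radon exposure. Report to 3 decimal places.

Let p₁ = 0.0688, p₀ = 0.0481.
Under exogeneity and monotonicity, PS = (p₁ − p₀) / (1 − p₀).
PS = (0.0688 − 0.0481) / (1 − 0.0481) = 0.0207 / 0.9519 ≈ 0.0217

PS ≈ 0.022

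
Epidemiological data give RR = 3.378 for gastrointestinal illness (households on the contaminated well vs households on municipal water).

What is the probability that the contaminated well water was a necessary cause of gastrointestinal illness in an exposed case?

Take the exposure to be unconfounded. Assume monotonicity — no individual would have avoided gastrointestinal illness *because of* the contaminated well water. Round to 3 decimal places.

Under exogeneity and monotonicity, PN = (RR − 1) / RR = 1 − 1/RR.
PN = (3.378 − 1) / 3.378 = 2.378 / 3.378 ≈ 0.7040

PN ≈ 0.704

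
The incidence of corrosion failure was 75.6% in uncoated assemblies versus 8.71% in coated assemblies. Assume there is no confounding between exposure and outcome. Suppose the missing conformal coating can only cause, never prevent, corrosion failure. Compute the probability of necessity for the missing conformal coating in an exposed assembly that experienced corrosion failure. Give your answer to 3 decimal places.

PN ≈ 0.885

p₁ = 0.756, p₀ = 0.0871.
Under exogeneity and monotonicity, PN = (p₁ − p₀) / p₁.
PN = (0.756 − 0.0871) / 0.756 = 0.6689 / 0.756 ≈ 0.8848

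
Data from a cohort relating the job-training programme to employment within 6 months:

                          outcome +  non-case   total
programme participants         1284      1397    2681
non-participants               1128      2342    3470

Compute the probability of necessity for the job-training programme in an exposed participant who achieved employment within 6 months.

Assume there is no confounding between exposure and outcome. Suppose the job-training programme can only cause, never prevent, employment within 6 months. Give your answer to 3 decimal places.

PN ≈ 0.321

p₁ = P(outcome | exposed) = 1284/2681 = 0.47893
p₀ = P(outcome | unexposed) = 1128/3470 = 0.32507
Under exogeneity and monotonicity, PN = (p₁ − p₀)/p₁.
PN = (0.47893 − 0.32507) / 0.47893 ≈ 0.3212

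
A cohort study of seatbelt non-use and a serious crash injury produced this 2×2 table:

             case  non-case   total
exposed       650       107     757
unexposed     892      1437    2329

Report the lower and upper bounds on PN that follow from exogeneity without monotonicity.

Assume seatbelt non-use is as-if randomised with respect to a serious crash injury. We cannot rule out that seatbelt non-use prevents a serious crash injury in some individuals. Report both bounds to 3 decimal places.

0.554 ≤ PN ≤ 0.719

p₁ = P(outcome | exposed) = 650/757 = 0.85865
p₀ = P(outcome | unexposed) = 892/2329 = 0.383
Under exogeneity alone the bounds on PN are max{0,(p₁−p₀)/p₁} ≤ PN ≤ min{1,(1−p₀)/p₁}.
  lower = (p₁ − p₀)/p₁ = 0.47566 / 0.85865 ≈ 0.5540
  upper = min{1, (1 − p₀)/p₁} = 0.617 / 0.85865 ≈ 0.7186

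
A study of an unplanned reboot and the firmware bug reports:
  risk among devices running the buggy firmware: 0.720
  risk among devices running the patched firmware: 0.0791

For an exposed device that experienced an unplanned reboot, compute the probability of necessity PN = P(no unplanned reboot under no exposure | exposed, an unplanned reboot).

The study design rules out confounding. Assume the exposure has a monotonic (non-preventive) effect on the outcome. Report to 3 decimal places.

PN ≈ 0.890

Let p₁ = 0.72, p₀ = 0.0791.
Under exogeneity and monotonicity, PN = (p₁ − p₀) / p₁.
PN = (0.72 − 0.0791) / 0.72 = 0.6409 / 0.72 ≈ 0.8901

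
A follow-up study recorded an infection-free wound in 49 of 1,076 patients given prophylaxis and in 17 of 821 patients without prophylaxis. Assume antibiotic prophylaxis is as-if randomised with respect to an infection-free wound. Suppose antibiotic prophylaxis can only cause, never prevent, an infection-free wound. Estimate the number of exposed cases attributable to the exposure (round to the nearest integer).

about 27 cases

p₁ = P(outcome | exposed) = 49/1076 = 0.045539
p₀ = P(outcome | unexposed) = 17/821 = 0.020706
PN = (p₁ − p₀)/p₁ = (0.045539 − 0.020706) / 0.045539 ≈ 0.54530.
Attributable cases ≈ PN × (exposed cases) = 0.54530 × 49 ≈ 26.72.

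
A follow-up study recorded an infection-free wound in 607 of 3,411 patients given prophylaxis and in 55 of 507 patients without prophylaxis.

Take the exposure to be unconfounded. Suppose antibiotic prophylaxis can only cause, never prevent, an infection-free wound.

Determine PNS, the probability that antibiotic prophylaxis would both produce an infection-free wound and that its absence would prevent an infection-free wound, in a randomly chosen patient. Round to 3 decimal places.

p₁ = P(outcome | exposed) = 607/3411 = 0.17795
p₀ = P(outcome | unexposed) = 55/507 = 0.10848
Under exogeneity and monotonicity, PNS = p₁ − p₀.
PNS = 0.17795 − 0.10848 = 0.069472

PNS ≈ 0.069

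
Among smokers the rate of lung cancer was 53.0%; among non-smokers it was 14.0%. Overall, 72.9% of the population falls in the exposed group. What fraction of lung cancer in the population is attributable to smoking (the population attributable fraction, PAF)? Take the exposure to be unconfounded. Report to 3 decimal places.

p₁ = 0.53, p₀ = 0.14.
Overall risk P(Y=1) = π·p₁ + (1−π)·p₀ = 0.729×0.53 + 0.271×0.14 = 0.42431.
Under exogeneity, PAF = [P(Y=1) − p₀] / P(Y=1).
PAF = (0.42431 − 0.14) / 0.42431 ≈ 0.6701

PAF ≈ 0.670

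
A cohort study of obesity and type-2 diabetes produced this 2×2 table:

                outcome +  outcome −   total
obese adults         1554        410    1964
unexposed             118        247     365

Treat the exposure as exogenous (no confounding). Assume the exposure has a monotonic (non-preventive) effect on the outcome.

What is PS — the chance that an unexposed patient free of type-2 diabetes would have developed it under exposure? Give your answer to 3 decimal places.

PS ≈ 0.692

p₁ = P(outcome | exposed) = 1554/1964 = 0.79124
p₀ = P(outcome | unexposed) = 118/365 = 0.32329
Under exogeneity and monotonicity, PS = (p₁ − p₀)/(1 − p₀).
PS = (0.79124 − 0.32329) / 0.67671 ≈ 0.6915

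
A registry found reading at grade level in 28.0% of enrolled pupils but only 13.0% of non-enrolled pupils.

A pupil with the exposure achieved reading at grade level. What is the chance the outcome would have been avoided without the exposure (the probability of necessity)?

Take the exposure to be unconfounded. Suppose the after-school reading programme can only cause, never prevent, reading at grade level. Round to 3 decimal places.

PN ≈ 0.536

p₁ = 0.28, p₀ = 0.13.
Under exogeneity and monotonicity, PN = (p₁ − p₀) / p₁.
PN = (0.28 − 0.13) / 0.28 = 0.15 / 0.28 ≈ 0.5357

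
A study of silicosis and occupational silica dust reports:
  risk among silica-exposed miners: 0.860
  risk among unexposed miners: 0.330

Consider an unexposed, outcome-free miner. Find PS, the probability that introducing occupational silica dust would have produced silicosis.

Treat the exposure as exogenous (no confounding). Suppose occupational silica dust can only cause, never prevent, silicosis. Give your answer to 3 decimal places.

Let p₁ = 0.86, p₀ = 0.33.
Under exogeneity and monotonicity, PS = (p₁ − p₀) / (1 − p₀).
PS = (0.86 − 0.33) / (1 − 0.33) = 0.53 / 0.67 ≈ 0.7910

PS ≈ 0.791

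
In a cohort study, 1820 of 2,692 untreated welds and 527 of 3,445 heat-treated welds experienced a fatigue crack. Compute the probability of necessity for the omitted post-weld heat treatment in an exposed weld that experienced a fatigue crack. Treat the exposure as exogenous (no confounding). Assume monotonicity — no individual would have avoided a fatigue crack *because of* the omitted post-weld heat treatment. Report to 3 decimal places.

p₁ = P(outcome | exposed) = 1820/2692 = 0.67608
p₀ = P(outcome | unexposed) = 527/3445 = 0.15298
Under exogeneity and monotonicity, PN = (p₁ − p₀) / p₁.
PN = (0.67608 − 0.15298) / 0.67608 = 0.5231 / 0.67608 ≈ 0.7737

PN ≈ 0.774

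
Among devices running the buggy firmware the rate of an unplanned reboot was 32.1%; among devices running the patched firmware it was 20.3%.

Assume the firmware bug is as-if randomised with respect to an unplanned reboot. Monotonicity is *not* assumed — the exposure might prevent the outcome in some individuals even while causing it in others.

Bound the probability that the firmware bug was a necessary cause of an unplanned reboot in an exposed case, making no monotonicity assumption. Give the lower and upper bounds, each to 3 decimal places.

p₁ = 0.321, p₀ = 0.203.
Under exogeneity alone the bounds on PN are max{0,(p₁−p₀)/p₁} ≤ PN ≤ min{1,(1−p₀)/p₁}.
  lower = (p₁ − p₀)/p₁ = 0.118 / 0.321 ≈ 0.3676
  upper = min{1, (1 − p₀)/p₁} = 0.797 / 0.321 ≈ 2.4829 → capped at 1

0.368 ≤ PN ≤ 1.000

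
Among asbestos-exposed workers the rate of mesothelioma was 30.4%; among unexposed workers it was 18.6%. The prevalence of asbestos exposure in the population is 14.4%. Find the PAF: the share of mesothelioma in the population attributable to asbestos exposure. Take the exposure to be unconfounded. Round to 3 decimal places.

PAF ≈ 0.084

p₁ = 0.304, p₀ = 0.186.
Overall risk P(Y=1) = π·p₁ + (1−π)·p₀ = 0.144×0.304 + 0.856×0.186 = 0.20299.
Under exogeneity, PAF = [P(Y=1) − p₀] / P(Y=1).
PAF = (0.20299 − 0.186) / 0.20299 ≈ 0.0837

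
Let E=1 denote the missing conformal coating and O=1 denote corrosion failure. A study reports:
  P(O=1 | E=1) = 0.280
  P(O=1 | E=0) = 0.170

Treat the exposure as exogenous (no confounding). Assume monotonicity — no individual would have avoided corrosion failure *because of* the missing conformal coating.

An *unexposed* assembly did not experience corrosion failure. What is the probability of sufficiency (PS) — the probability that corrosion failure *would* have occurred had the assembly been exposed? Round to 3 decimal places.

Let p₁ = 0.28, p₀ = 0.17.
Under exogeneity and monotonicity, PS = (p₁ − p₀) / (1 − p₀).
PS = (0.28 − 0.17) / (1 − 0.17) = 0.11 / 0.83 ≈ 0.1325

PS ≈ 0.133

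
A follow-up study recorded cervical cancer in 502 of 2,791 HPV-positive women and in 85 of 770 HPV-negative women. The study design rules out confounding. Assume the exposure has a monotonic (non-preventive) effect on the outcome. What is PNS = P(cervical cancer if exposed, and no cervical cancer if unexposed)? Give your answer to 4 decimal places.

PNS ≈ 0.0695

p₁ = P(outcome | exposed) = 502/2791 = 0.17986
p₀ = P(outcome | unexposed) = 85/770 = 0.11039
Under exogeneity and monotonicity, PNS = p₁ − p₀.
PNS = 0.17986 − 0.11039 = 0.069474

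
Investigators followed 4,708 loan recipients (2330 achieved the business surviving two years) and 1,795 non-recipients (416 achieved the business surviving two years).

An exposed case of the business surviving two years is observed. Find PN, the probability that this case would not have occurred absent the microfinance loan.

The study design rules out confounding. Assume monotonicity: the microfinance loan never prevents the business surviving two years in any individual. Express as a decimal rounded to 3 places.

p₁ = P(outcome | exposed) = 2330/4708 = 0.4949
p₀ = P(outcome | unexposed) = 416/1795 = 0.23175
Under exogeneity and monotonicity, PN = (p₁ − p₀) / p₁.
PN = (0.4949 − 0.23175) / 0.4949 = 0.26315 / 0.4949 ≈ 0.5317

PN ≈ 0.532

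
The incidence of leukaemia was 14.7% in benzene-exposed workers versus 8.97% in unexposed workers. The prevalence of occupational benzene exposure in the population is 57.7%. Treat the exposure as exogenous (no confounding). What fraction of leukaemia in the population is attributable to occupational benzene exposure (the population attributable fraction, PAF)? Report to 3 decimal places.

p₁ = 0.147, p₀ = 0.0897.
Overall risk P(Y=1) = π·p₁ + (1−π)·p₀ = 0.577×0.147 + 0.423×0.0897 = 0.12276.
Under exogeneity, PAF = [P(Y=1) − p₀] / P(Y=1).
PAF = (0.12276 − 0.0897) / 0.12276 ≈ 0.2693

PAF ≈ 0.269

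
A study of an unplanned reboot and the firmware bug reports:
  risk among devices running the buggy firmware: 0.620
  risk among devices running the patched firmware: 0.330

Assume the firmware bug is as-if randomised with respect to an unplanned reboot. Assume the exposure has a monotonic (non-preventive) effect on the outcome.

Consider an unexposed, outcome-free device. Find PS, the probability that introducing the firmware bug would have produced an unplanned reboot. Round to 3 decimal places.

Let p₁ = 0.62, p₀ = 0.33.
Under exogeneity and monotonicity, PS = (p₁ − p₀) / (1 − p₀).
PS = (0.62 − 0.33) / (1 − 0.33) = 0.29 / 0.67 ≈ 0.4328

PS ≈ 0.433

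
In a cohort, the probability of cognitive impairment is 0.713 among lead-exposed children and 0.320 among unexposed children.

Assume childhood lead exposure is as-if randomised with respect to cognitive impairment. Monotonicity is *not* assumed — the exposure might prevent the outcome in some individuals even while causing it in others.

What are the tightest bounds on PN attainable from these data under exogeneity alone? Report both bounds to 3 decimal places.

Let p₁ = 0.713, p₀ = 0.32.
Under exogeneity alone the bounds on PN are max{0,(p₁−p₀)/p₁} ≤ PN ≤ min{1,(1−p₀)/p₁}.
  lower = (p₁ − p₀)/p₁ = 0.393 / 0.713 ≈ 0.5512
  upper = min{1, (1 − p₀)/p₁} = 0.68 / 0.713 ≈ 0.9537

0.551 ≤ PN ≤ 0.954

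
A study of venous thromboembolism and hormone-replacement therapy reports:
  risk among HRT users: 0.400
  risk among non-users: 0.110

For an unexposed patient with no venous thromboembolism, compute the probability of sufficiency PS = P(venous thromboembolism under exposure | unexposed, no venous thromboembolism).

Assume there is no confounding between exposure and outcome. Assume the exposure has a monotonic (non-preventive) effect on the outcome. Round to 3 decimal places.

PS ≈ 0.326

Let p₁ = 0.4, p₀ = 0.11.
Under exogeneity and monotonicity, PS = (p₁ − p₀) / (1 − p₀).
PS = (0.4 − 0.11) / (1 − 0.11) = 0.29 / 0.89 ≈ 0.3258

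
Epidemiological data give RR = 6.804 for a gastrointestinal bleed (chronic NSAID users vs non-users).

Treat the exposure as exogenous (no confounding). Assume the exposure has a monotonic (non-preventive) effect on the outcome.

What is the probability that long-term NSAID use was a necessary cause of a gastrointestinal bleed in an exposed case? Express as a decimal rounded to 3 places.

PN ≈ 0.853

Under exogeneity and monotonicity, PN = (RR − 1) / RR = 1 − 1/RR.
PN = (6.804 − 1) / 6.804 = 5.804 / 6.804 ≈ 0.8530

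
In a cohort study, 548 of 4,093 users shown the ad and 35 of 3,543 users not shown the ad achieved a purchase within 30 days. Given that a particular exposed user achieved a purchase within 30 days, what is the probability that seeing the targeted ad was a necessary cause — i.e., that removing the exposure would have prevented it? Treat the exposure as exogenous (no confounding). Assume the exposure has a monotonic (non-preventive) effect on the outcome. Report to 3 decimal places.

PN ≈ 0.926

p₁ = P(outcome | exposed) = 548/4093 = 0.13389
p₀ = P(outcome | unexposed) = 35/3543 = 0.0098786
Under exogeneity and monotonicity, PN = (p₁ − p₀) / p₁.
PN = (0.13389 − 0.0098786) / 0.13389 = 0.12401 / 0.13389 ≈ 0.9262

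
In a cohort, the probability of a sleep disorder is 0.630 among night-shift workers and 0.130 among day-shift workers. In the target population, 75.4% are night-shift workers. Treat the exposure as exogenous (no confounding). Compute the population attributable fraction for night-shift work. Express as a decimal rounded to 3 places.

Let p₁ = 0.63, p₀ = 0.13.
Overall risk P(Y=1) = π·p₁ + (1−π)·p₀ = 0.754×0.63 + 0.246×0.13 = 0.507.
Under exogeneity, PAF = [P(Y=1) − p₀] / P(Y=1).
PAF = (0.507 − 0.13) / 0.507 ≈ 0.7436

PAF ≈ 0.744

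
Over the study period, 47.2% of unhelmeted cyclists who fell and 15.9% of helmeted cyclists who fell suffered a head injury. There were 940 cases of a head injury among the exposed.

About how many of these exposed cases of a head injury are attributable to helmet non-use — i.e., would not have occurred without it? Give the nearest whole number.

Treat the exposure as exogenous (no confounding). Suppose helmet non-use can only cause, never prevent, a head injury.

p₁ = 0.472, p₀ = 0.159.
PN = (p₁ − p₀)/p₁ = (0.472 − 0.159) / 0.472 ≈ 0.66314.
Attributable cases ≈ PN × (exposed cases) = 0.66314 × 940 ≈ 623.35.

about 623 cases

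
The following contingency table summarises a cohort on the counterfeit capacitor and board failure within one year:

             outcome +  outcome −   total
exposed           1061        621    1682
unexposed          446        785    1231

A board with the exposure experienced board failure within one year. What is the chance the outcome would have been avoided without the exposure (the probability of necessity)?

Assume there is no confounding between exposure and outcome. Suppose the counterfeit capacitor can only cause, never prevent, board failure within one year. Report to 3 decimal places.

p₁ = P(outcome | exposed) = 1061/1682 = 0.6308
p₀ = P(outcome | unexposed) = 446/1231 = 0.36231
Under exogeneity and monotonicity, PN = (p₁ − p₀) / p₁.
PN = (0.6308 − 0.36231) / 0.6308 = 0.26849 / 0.6308 ≈ 0.4256

PN ≈ 0.426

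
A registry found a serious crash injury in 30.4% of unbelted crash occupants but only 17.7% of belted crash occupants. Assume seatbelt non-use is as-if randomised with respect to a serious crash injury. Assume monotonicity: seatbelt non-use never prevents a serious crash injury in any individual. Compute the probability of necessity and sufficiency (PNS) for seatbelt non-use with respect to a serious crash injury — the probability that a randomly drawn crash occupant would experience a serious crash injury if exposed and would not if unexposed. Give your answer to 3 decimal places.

p₁ = 0.304, p₀ = 0.177.
Under exogeneity and monotonicity, PNS = p₁ − p₀.
PNS = 0.304 − 0.177 = 0.127

PNS ≈ 0.127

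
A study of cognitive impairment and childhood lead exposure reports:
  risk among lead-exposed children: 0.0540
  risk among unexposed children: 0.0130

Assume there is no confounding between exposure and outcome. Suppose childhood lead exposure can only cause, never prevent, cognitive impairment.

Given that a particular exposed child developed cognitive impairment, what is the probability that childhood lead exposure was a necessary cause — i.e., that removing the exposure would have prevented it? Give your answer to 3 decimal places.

PN ≈ 0.759

Let p₁ = 0.054, p₀ = 0.013.
Under exogeneity and monotonicity, PN = (p₁ − p₀) / p₁.
PN = (0.054 − 0.013) / 0.054 = 0.041 / 0.054 ≈ 0.7593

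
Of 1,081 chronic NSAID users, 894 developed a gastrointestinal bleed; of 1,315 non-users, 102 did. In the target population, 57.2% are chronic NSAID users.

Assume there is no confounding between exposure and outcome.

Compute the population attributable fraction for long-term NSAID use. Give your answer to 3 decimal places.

p₁ = P(outcome | exposed) = 894/1081 = 0.82701
p₀ = P(outcome | unexposed) = 102/1315 = 0.077567
Overall risk P(Y=1) = π·p₁ + (1−π)·p₀ = 0.572×0.82701 + 0.428×0.077567 = 0.50625.
Under exogeneity, PAF = [P(Y=1) − p₀] / P(Y=1).
PAF = (0.50625 − 0.077567) / 0.50625 ≈ 0.8468

PAF ≈ 0.847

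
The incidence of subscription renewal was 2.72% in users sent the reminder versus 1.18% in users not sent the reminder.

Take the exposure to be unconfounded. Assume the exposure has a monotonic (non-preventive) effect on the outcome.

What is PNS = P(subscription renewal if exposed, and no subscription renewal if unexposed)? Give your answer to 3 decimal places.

p₁ = 0.0272, p₀ = 0.0118.
Under exogeneity and monotonicity, PNS = p₁ − p₀.
PNS = 0.0272 − 0.0118 = 0.0154

PNS ≈ 0.015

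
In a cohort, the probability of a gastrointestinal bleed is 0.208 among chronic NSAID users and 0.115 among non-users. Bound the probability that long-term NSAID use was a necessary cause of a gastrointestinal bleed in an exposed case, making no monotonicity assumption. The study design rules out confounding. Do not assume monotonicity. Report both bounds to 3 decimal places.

Let p₁ = 0.208, p₀ = 0.115.
Under exogeneity alone the bounds on PN are max{0,(p₁−p₀)/p₁} ≤ PN ≤ min{1,(1−p₀)/p₁}.
  lower = (p₁ − p₀)/p₁ = 0.093 / 0.208 ≈ 0.4471
  upper = min{1, (1 − p₀)/p₁} = 0.885 / 0.208 ≈ 4.2548 → capped at 1

0.447 ≤ PN ≤ 1.000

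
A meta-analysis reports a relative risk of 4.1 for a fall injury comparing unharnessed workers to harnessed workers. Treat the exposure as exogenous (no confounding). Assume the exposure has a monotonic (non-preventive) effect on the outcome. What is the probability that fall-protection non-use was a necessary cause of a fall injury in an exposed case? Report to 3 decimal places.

Under exogeneity and monotonicity, PN = (RR − 1) / RR = 1 − 1/RR.
PN = (4.1 − 1) / 4.1 = 3.1 / 4.1 ≈ 0.7561

PN ≈ 0.756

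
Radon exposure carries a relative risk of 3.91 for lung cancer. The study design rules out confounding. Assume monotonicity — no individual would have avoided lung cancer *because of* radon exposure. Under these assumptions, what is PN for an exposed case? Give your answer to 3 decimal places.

PN ≈ 0.744

Under exogeneity and monotonicity, PN = (RR − 1) / RR = 1 − 1/RR.
PN = (3.91 − 1) / 3.91 = 2.91 / 3.91 ≈ 0.7442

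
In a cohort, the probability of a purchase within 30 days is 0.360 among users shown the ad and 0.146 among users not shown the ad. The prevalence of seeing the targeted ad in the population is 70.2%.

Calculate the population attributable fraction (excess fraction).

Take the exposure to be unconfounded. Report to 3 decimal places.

PAF ≈ 0.507

Let p₁ = 0.36, p₀ = 0.146.
Overall risk P(Y=1) = π·p₁ + (1−π)·p₀ = 0.702×0.36 + 0.298×0.146 = 0.29623.
Under exogeneity, PAF = [P(Y=1) − p₀] / P(Y=1).
PAF = (0.29623 − 0.146) / 0.29623 ≈ 0.5071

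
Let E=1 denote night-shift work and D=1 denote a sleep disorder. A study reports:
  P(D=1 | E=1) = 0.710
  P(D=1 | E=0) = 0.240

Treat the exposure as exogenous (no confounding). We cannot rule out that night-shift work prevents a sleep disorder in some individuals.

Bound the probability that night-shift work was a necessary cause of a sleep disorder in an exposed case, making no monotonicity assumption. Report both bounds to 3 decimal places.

0.662 ≤ PN ≤ 1.000

Let p₁ = 0.71, p₀ = 0.24.
Under exogeneity alone the bounds on PN are max{0,(p₁−p₀)/p₁} ≤ PN ≤ min{1,(1−p₀)/p₁}.
  lower = (p₁ − p₀)/p₁ = 0.47 / 0.71 ≈ 0.6620
  upper = min{1, (1 − p₀)/p₁} = 0.76 / 0.71 ≈ 1.0704 → capped at 1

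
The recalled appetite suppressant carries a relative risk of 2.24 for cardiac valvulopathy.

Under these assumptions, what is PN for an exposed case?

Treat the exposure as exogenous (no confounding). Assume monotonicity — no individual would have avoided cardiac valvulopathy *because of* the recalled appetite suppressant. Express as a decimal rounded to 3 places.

Under exogeneity and monotonicity, PN = (RR − 1) / RR = 1 − 1/RR.
PN = (2.24 − 1) / 2.24 = 1.24 / 2.24 ≈ 0.5536

PN ≈ 0.554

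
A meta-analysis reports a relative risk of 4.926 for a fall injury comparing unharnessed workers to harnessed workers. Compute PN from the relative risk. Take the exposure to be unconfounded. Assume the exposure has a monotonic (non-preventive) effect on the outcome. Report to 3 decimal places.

PN ≈ 0.797

Under exogeneity and monotonicity, PN = (RR − 1) / RR = 1 − 1/RR.
PN = (4.926 − 1) / 4.926 = 3.926 / 4.926 ≈ 0.7970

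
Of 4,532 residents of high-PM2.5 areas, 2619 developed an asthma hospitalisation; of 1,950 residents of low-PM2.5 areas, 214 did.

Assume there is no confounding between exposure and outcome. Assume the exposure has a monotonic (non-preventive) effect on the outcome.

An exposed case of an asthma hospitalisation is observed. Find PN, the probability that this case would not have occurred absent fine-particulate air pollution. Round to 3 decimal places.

PN ≈ 0.810

p₁ = P(outcome | exposed) = 2619/4532 = 0.57789
p₀ = P(outcome | unexposed) = 214/1950 = 0.10974
Under exogeneity and monotonicity, PN = (p₁ − p₀) / p₁.
PN = (0.57789 − 0.10974) / 0.57789 = 0.46815 / 0.57789 ≈ 0.8101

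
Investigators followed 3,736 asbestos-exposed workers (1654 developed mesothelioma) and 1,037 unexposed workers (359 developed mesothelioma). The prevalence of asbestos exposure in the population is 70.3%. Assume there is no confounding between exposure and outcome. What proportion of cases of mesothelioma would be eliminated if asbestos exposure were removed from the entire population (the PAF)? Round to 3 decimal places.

PAF ≈ 0.164

p₁ = P(outcome | exposed) = 1654/3736 = 0.44272
p₀ = P(outcome | unexposed) = 359/1037 = 0.34619
Overall risk P(Y=1) = π·p₁ + (1−π)·p₀ = 0.703×0.44272 + 0.297×0.34619 = 0.41405.
Under exogeneity, PAF = [P(Y=1) − p₀] / P(Y=1).
PAF = (0.41405 − 0.34619) / 0.41405 ≈ 0.1639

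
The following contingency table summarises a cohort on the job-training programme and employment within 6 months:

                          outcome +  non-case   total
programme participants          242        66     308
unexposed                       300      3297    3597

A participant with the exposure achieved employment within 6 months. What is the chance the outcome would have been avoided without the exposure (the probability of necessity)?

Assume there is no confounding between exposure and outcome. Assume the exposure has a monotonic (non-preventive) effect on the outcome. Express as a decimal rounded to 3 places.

PN ≈ 0.894

p₁ = P(outcome | exposed) = 242/308 = 0.78571
p₀ = P(outcome | unexposed) = 300/3597 = 0.083403
Under exogeneity and monotonicity, PN = (p₁ − p₀) / p₁.
PN = (0.78571 − 0.083403) / 0.78571 = 0.70231 / 0.78571 ≈ 0.8939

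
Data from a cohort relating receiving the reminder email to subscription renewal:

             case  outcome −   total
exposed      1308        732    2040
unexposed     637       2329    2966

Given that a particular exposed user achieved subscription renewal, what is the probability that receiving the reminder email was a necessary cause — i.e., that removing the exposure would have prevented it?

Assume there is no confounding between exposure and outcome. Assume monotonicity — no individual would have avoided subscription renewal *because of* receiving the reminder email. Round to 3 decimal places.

p₁ = P(outcome | exposed) = 1308/2040 = 0.64118
p₀ = P(outcome | unexposed) = 637/2966 = 0.21477
Under exogeneity and monotonicity, PN = (p₁ − p₀) / p₁.
PN = (0.64118 − 0.21477) / 0.64118 = 0.42641 / 0.64118 ≈ 0.6650

PN ≈ 0.665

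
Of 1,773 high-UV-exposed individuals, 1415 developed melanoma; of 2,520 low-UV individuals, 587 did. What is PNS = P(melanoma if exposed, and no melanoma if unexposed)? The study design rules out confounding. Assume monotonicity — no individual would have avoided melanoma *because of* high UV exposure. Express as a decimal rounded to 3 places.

PNS ≈ 0.565

p₁ = P(outcome | exposed) = 1415/1773 = 0.79808
p₀ = P(outcome | unexposed) = 587/2520 = 0.23294
Under exogeneity and monotonicity, PNS = p₁ − p₀.
PNS = 0.79808 − 0.23294 = 0.56515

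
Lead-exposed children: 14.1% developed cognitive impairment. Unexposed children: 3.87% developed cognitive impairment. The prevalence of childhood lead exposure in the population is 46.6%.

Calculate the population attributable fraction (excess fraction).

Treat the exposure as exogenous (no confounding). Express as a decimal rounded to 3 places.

p₁ = 0.141, p₀ = 0.0387.
Overall risk P(Y=1) = π·p₁ + (1−π)·p₀ = 0.466×0.141 + 0.534×0.0387 = 0.086372.
Under exogeneity, PAF = [P(Y=1) − p₀] / P(Y=1).
PAF = (0.086372 − 0.0387) / 0.086372 ≈ 0.5519

PAF ≈ 0.552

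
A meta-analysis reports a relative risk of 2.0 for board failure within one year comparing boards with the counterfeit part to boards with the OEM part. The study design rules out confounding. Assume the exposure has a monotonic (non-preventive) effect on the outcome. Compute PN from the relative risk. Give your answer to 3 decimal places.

Under exogeneity and monotonicity, PN = (RR − 1) / RR = 1 − 1/RR.
PN = (2.0 − 1) / 2.0 = 1 / 2.0 ≈ 0.5000

PN ≈ 0.500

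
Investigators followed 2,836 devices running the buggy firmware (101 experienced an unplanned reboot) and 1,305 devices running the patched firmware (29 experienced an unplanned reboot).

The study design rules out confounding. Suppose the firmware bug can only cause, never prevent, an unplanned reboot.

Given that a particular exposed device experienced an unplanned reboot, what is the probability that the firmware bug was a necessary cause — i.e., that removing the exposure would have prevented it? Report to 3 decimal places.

p₁ = P(outcome | exposed) = 101/2836 = 0.035614
p₀ = P(outcome | unexposed) = 29/1305 = 0.022222
Under exogeneity and monotonicity, PN = (p₁ − p₀) / p₁.
PN = (0.035614 − 0.022222) / 0.035614 = 0.013391 / 0.035614 ≈ 0.3760

PN ≈ 0.376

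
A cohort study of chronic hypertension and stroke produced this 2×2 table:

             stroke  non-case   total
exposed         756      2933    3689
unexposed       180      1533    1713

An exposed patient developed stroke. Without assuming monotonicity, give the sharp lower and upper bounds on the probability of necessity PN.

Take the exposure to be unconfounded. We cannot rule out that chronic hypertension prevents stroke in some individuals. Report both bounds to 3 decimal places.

0.487 ≤ PN ≤ 1.000

p₁ = P(outcome | exposed) = 756/3689 = 0.20493
p₀ = P(outcome | unexposed) = 180/1713 = 0.10508
Under exogeneity alone the bounds on PN are max{0,(p₁−p₀)/p₁} ≤ PN ≤ min{1,(1−p₀)/p₁}.
  lower = (p₁ − p₀)/p₁ = 0.099855 / 0.20493 ≈ 0.4873
  upper = min{1, (1 − p₀)/p₁} = 0.89492 / 0.20493 ≈ 4.3669 → capped at 1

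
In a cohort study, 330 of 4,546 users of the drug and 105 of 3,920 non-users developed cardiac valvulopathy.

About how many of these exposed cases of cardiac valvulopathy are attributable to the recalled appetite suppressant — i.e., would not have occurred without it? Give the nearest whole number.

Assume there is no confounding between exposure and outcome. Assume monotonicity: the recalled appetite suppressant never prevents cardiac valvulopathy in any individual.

p₁ = P(outcome | exposed) = 330/4546 = 0.072591
p₀ = P(outcome | unexposed) = 105/3920 = 0.026786
PN = (p₁ − p₀)/p₁ = (0.072591 − 0.026786) / 0.072591 ≈ 0.63101.
Attributable cases ≈ PN × (exposed cases) = 0.63101 × 330 ≈ 208.23.

about 208 cases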